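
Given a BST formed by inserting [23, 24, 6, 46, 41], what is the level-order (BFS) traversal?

Tree insertion order: [23, 24, 6, 46, 41]
Tree (level-order array): [23, 6, 24, None, None, None, 46, 41]
BFS from the root, enqueuing left then right child of each popped node:
  queue [23] -> pop 23, enqueue [6, 24], visited so far: [23]
  queue [6, 24] -> pop 6, enqueue [none], visited so far: [23, 6]
  queue [24] -> pop 24, enqueue [46], visited so far: [23, 6, 24]
  queue [46] -> pop 46, enqueue [41], visited so far: [23, 6, 24, 46]
  queue [41] -> pop 41, enqueue [none], visited so far: [23, 6, 24, 46, 41]
Result: [23, 6, 24, 46, 41]


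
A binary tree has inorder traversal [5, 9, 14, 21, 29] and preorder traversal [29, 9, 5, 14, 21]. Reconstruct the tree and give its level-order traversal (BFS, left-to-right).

Inorder:  [5, 9, 14, 21, 29]
Preorder: [29, 9, 5, 14, 21]
Algorithm: preorder visits root first, so consume preorder in order;
for each root, split the current inorder slice at that value into
left-subtree inorder and right-subtree inorder, then recurse.
Recursive splits:
  root=29; inorder splits into left=[5, 9, 14, 21], right=[]
  root=9; inorder splits into left=[5], right=[14, 21]
  root=5; inorder splits into left=[], right=[]
  root=14; inorder splits into left=[], right=[21]
  root=21; inorder splits into left=[], right=[]
Reconstructed level-order: [29, 9, 5, 14, 21]


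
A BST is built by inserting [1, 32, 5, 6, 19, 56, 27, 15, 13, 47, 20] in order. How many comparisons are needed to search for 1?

Search path for 1: 1
Found: True
Comparisons: 1


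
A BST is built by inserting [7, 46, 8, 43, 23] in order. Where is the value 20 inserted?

Starting tree (level order): [7, None, 46, 8, None, None, 43, 23]
Insertion path: 7 -> 46 -> 8 -> 43 -> 23
Result: insert 20 as left child of 23
Final tree (level order): [7, None, 46, 8, None, None, 43, 23, None, 20]


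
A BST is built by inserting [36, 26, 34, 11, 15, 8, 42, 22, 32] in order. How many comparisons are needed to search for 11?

Search path for 11: 36 -> 26 -> 11
Found: True
Comparisons: 3


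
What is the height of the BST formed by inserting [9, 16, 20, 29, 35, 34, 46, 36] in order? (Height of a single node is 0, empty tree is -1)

Insertion order: [9, 16, 20, 29, 35, 34, 46, 36]
Tree (level-order array): [9, None, 16, None, 20, None, 29, None, 35, 34, 46, None, None, 36]
Compute height bottom-up (empty subtree = -1):
  height(34) = 1 + max(-1, -1) = 0
  height(36) = 1 + max(-1, -1) = 0
  height(46) = 1 + max(0, -1) = 1
  height(35) = 1 + max(0, 1) = 2
  height(29) = 1 + max(-1, 2) = 3
  height(20) = 1 + max(-1, 3) = 4
  height(16) = 1 + max(-1, 4) = 5
  height(9) = 1 + max(-1, 5) = 6
Height = 6


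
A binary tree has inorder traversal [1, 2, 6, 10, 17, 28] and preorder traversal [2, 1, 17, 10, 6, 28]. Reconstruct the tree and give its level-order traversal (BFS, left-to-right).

Inorder:  [1, 2, 6, 10, 17, 28]
Preorder: [2, 1, 17, 10, 6, 28]
Algorithm: preorder visits root first, so consume preorder in order;
for each root, split the current inorder slice at that value into
left-subtree inorder and right-subtree inorder, then recurse.
Recursive splits:
  root=2; inorder splits into left=[1], right=[6, 10, 17, 28]
  root=1; inorder splits into left=[], right=[]
  root=17; inorder splits into left=[6, 10], right=[28]
  root=10; inorder splits into left=[6], right=[]
  root=6; inorder splits into left=[], right=[]
  root=28; inorder splits into left=[], right=[]
Reconstructed level-order: [2, 1, 17, 10, 28, 6]


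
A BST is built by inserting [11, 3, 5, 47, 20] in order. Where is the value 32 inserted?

Starting tree (level order): [11, 3, 47, None, 5, 20]
Insertion path: 11 -> 47 -> 20
Result: insert 32 as right child of 20
Final tree (level order): [11, 3, 47, None, 5, 20, None, None, None, None, 32]


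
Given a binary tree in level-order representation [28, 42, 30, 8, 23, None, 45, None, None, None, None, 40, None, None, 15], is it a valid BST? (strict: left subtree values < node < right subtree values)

Level-order array: [28, 42, 30, 8, 23, None, 45, None, None, None, None, 40, None, None, 15]
Validate using subtree bounds (lo, hi): at each node, require lo < value < hi,
then recurse left with hi=value and right with lo=value.
Preorder trace (stopping at first violation):
  at node 28 with bounds (-inf, +inf): OK
  at node 42 with bounds (-inf, 28): VIOLATION
Node 42 violates its bound: not (-inf < 42 < 28).
Result: Not a valid BST


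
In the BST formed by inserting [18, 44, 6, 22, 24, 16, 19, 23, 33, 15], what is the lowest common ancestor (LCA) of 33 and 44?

Tree insertion order: [18, 44, 6, 22, 24, 16, 19, 23, 33, 15]
Tree (level-order array): [18, 6, 44, None, 16, 22, None, 15, None, 19, 24, None, None, None, None, 23, 33]
In a BST, the LCA of p=33, q=44 is the first node v on the
root-to-leaf path with p <= v <= q (go left if both < v, right if both > v).
Walk from root:
  at 18: both 33 and 44 > 18, go right
  at 44: 33 <= 44 <= 44, this is the LCA
LCA = 44


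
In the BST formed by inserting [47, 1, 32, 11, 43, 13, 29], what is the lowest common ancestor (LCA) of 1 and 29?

Tree insertion order: [47, 1, 32, 11, 43, 13, 29]
Tree (level-order array): [47, 1, None, None, 32, 11, 43, None, 13, None, None, None, 29]
In a BST, the LCA of p=1, q=29 is the first node v on the
root-to-leaf path with p <= v <= q (go left if both < v, right if both > v).
Walk from root:
  at 47: both 1 and 29 < 47, go left
  at 1: 1 <= 1 <= 29, this is the LCA
LCA = 1


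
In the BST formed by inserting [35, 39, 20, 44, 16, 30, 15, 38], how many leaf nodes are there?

Tree built from: [35, 39, 20, 44, 16, 30, 15, 38]
Tree (level-order array): [35, 20, 39, 16, 30, 38, 44, 15]
Rule: A leaf has 0 children.
Per-node child counts:
  node 35: 2 child(ren)
  node 20: 2 child(ren)
  node 16: 1 child(ren)
  node 15: 0 child(ren)
  node 30: 0 child(ren)
  node 39: 2 child(ren)
  node 38: 0 child(ren)
  node 44: 0 child(ren)
Matching nodes: [15, 30, 38, 44]
Count of leaf nodes: 4


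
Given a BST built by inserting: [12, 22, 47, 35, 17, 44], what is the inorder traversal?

Tree insertion order: [12, 22, 47, 35, 17, 44]
Tree (level-order array): [12, None, 22, 17, 47, None, None, 35, None, None, 44]
Inorder traversal: [12, 17, 22, 35, 44, 47]


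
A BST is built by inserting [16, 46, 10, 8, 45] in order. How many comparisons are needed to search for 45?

Search path for 45: 16 -> 46 -> 45
Found: True
Comparisons: 3


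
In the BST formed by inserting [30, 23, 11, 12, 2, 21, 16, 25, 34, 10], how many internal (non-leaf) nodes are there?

Tree built from: [30, 23, 11, 12, 2, 21, 16, 25, 34, 10]
Tree (level-order array): [30, 23, 34, 11, 25, None, None, 2, 12, None, None, None, 10, None, 21, None, None, 16]
Rule: An internal node has at least one child.
Per-node child counts:
  node 30: 2 child(ren)
  node 23: 2 child(ren)
  node 11: 2 child(ren)
  node 2: 1 child(ren)
  node 10: 0 child(ren)
  node 12: 1 child(ren)
  node 21: 1 child(ren)
  node 16: 0 child(ren)
  node 25: 0 child(ren)
  node 34: 0 child(ren)
Matching nodes: [30, 23, 11, 2, 12, 21]
Count of internal (non-leaf) nodes: 6


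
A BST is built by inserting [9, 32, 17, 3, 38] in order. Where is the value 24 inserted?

Starting tree (level order): [9, 3, 32, None, None, 17, 38]
Insertion path: 9 -> 32 -> 17
Result: insert 24 as right child of 17
Final tree (level order): [9, 3, 32, None, None, 17, 38, None, 24]


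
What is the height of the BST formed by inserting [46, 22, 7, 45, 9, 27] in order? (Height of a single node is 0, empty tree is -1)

Insertion order: [46, 22, 7, 45, 9, 27]
Tree (level-order array): [46, 22, None, 7, 45, None, 9, 27]
Compute height bottom-up (empty subtree = -1):
  height(9) = 1 + max(-1, -1) = 0
  height(7) = 1 + max(-1, 0) = 1
  height(27) = 1 + max(-1, -1) = 0
  height(45) = 1 + max(0, -1) = 1
  height(22) = 1 + max(1, 1) = 2
  height(46) = 1 + max(2, -1) = 3
Height = 3


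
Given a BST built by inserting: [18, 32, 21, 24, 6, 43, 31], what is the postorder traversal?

Tree insertion order: [18, 32, 21, 24, 6, 43, 31]
Tree (level-order array): [18, 6, 32, None, None, 21, 43, None, 24, None, None, None, 31]
Postorder traversal: [6, 31, 24, 21, 43, 32, 18]


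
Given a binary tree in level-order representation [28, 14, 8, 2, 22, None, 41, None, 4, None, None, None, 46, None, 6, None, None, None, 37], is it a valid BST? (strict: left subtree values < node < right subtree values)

Level-order array: [28, 14, 8, 2, 22, None, 41, None, 4, None, None, None, 46, None, 6, None, None, None, 37]
Validate using subtree bounds (lo, hi): at each node, require lo < value < hi,
then recurse left with hi=value and right with lo=value.
Preorder trace (stopping at first violation):
  at node 28 with bounds (-inf, +inf): OK
  at node 14 with bounds (-inf, 28): OK
  at node 2 with bounds (-inf, 14): OK
  at node 4 with bounds (2, 14): OK
  at node 6 with bounds (4, 14): OK
  at node 37 with bounds (6, 14): VIOLATION
Node 37 violates its bound: not (6 < 37 < 14).
Result: Not a valid BST


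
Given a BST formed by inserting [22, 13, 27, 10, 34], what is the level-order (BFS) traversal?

Tree insertion order: [22, 13, 27, 10, 34]
Tree (level-order array): [22, 13, 27, 10, None, None, 34]
BFS from the root, enqueuing left then right child of each popped node:
  queue [22] -> pop 22, enqueue [13, 27], visited so far: [22]
  queue [13, 27] -> pop 13, enqueue [10], visited so far: [22, 13]
  queue [27, 10] -> pop 27, enqueue [34], visited so far: [22, 13, 27]
  queue [10, 34] -> pop 10, enqueue [none], visited so far: [22, 13, 27, 10]
  queue [34] -> pop 34, enqueue [none], visited so far: [22, 13, 27, 10, 34]
Result: [22, 13, 27, 10, 34]


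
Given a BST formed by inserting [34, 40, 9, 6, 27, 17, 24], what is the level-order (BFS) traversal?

Tree insertion order: [34, 40, 9, 6, 27, 17, 24]
Tree (level-order array): [34, 9, 40, 6, 27, None, None, None, None, 17, None, None, 24]
BFS from the root, enqueuing left then right child of each popped node:
  queue [34] -> pop 34, enqueue [9, 40], visited so far: [34]
  queue [9, 40] -> pop 9, enqueue [6, 27], visited so far: [34, 9]
  queue [40, 6, 27] -> pop 40, enqueue [none], visited so far: [34, 9, 40]
  queue [6, 27] -> pop 6, enqueue [none], visited so far: [34, 9, 40, 6]
  queue [27] -> pop 27, enqueue [17], visited so far: [34, 9, 40, 6, 27]
  queue [17] -> pop 17, enqueue [24], visited so far: [34, 9, 40, 6, 27, 17]
  queue [24] -> pop 24, enqueue [none], visited so far: [34, 9, 40, 6, 27, 17, 24]
Result: [34, 9, 40, 6, 27, 17, 24]


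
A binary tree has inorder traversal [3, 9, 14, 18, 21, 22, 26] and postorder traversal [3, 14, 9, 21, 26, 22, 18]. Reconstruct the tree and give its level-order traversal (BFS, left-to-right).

Inorder:   [3, 9, 14, 18, 21, 22, 26]
Postorder: [3, 14, 9, 21, 26, 22, 18]
Algorithm: postorder visits root last, so walk postorder right-to-left;
each value is the root of the current inorder slice — split it at that
value, recurse on the right subtree first, then the left.
Recursive splits:
  root=18; inorder splits into left=[3, 9, 14], right=[21, 22, 26]
  root=22; inorder splits into left=[21], right=[26]
  root=26; inorder splits into left=[], right=[]
  root=21; inorder splits into left=[], right=[]
  root=9; inorder splits into left=[3], right=[14]
  root=14; inorder splits into left=[], right=[]
  root=3; inorder splits into left=[], right=[]
Reconstructed level-order: [18, 9, 22, 3, 14, 21, 26]


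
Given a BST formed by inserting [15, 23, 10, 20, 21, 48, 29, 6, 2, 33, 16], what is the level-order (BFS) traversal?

Tree insertion order: [15, 23, 10, 20, 21, 48, 29, 6, 2, 33, 16]
Tree (level-order array): [15, 10, 23, 6, None, 20, 48, 2, None, 16, 21, 29, None, None, None, None, None, None, None, None, 33]
BFS from the root, enqueuing left then right child of each popped node:
  queue [15] -> pop 15, enqueue [10, 23], visited so far: [15]
  queue [10, 23] -> pop 10, enqueue [6], visited so far: [15, 10]
  queue [23, 6] -> pop 23, enqueue [20, 48], visited so far: [15, 10, 23]
  queue [6, 20, 48] -> pop 6, enqueue [2], visited so far: [15, 10, 23, 6]
  queue [20, 48, 2] -> pop 20, enqueue [16, 21], visited so far: [15, 10, 23, 6, 20]
  queue [48, 2, 16, 21] -> pop 48, enqueue [29], visited so far: [15, 10, 23, 6, 20, 48]
  queue [2, 16, 21, 29] -> pop 2, enqueue [none], visited so far: [15, 10, 23, 6, 20, 48, 2]
  queue [16, 21, 29] -> pop 16, enqueue [none], visited so far: [15, 10, 23, 6, 20, 48, 2, 16]
  queue [21, 29] -> pop 21, enqueue [none], visited so far: [15, 10, 23, 6, 20, 48, 2, 16, 21]
  queue [29] -> pop 29, enqueue [33], visited so far: [15, 10, 23, 6, 20, 48, 2, 16, 21, 29]
  queue [33] -> pop 33, enqueue [none], visited so far: [15, 10, 23, 6, 20, 48, 2, 16, 21, 29, 33]
Result: [15, 10, 23, 6, 20, 48, 2, 16, 21, 29, 33]


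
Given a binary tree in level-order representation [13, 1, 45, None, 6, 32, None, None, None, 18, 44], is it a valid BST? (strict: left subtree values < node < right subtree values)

Level-order array: [13, 1, 45, None, 6, 32, None, None, None, 18, 44]
Validate using subtree bounds (lo, hi): at each node, require lo < value < hi,
then recurse left with hi=value and right with lo=value.
Preorder trace (stopping at first violation):
  at node 13 with bounds (-inf, +inf): OK
  at node 1 with bounds (-inf, 13): OK
  at node 6 with bounds (1, 13): OK
  at node 45 with bounds (13, +inf): OK
  at node 32 with bounds (13, 45): OK
  at node 18 with bounds (13, 32): OK
  at node 44 with bounds (32, 45): OK
No violation found at any node.
Result: Valid BST


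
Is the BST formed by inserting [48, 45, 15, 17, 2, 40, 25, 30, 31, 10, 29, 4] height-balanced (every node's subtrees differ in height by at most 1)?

Tree (level-order array): [48, 45, None, 15, None, 2, 17, None, 10, None, 40, 4, None, 25, None, None, None, None, 30, 29, 31]
Definition: a tree is height-balanced if, at every node, |h(left) - h(right)| <= 1 (empty subtree has height -1).
Bottom-up per-node check:
  node 4: h_left=-1, h_right=-1, diff=0 [OK], height=0
  node 10: h_left=0, h_right=-1, diff=1 [OK], height=1
  node 2: h_left=-1, h_right=1, diff=2 [FAIL (|-1-1|=2 > 1)], height=2
  node 29: h_left=-1, h_right=-1, diff=0 [OK], height=0
  node 31: h_left=-1, h_right=-1, diff=0 [OK], height=0
  node 30: h_left=0, h_right=0, diff=0 [OK], height=1
  node 25: h_left=-1, h_right=1, diff=2 [FAIL (|-1-1|=2 > 1)], height=2
  node 40: h_left=2, h_right=-1, diff=3 [FAIL (|2--1|=3 > 1)], height=3
  node 17: h_left=-1, h_right=3, diff=4 [FAIL (|-1-3|=4 > 1)], height=4
  node 15: h_left=2, h_right=4, diff=2 [FAIL (|2-4|=2 > 1)], height=5
  node 45: h_left=5, h_right=-1, diff=6 [FAIL (|5--1|=6 > 1)], height=6
  node 48: h_left=6, h_right=-1, diff=7 [FAIL (|6--1|=7 > 1)], height=7
Node 2 violates the condition: |-1 - 1| = 2 > 1.
Result: Not balanced


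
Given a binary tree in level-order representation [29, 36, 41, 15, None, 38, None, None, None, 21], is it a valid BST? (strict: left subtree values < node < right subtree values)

Level-order array: [29, 36, 41, 15, None, 38, None, None, None, 21]
Validate using subtree bounds (lo, hi): at each node, require lo < value < hi,
then recurse left with hi=value and right with lo=value.
Preorder trace (stopping at first violation):
  at node 29 with bounds (-inf, +inf): OK
  at node 36 with bounds (-inf, 29): VIOLATION
Node 36 violates its bound: not (-inf < 36 < 29).
Result: Not a valid BST


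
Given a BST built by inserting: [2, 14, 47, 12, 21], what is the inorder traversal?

Tree insertion order: [2, 14, 47, 12, 21]
Tree (level-order array): [2, None, 14, 12, 47, None, None, 21]
Inorder traversal: [2, 12, 14, 21, 47]


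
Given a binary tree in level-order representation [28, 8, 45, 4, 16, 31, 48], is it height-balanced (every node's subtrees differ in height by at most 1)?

Tree (level-order array): [28, 8, 45, 4, 16, 31, 48]
Definition: a tree is height-balanced if, at every node, |h(left) - h(right)| <= 1 (empty subtree has height -1).
Bottom-up per-node check:
  node 4: h_left=-1, h_right=-1, diff=0 [OK], height=0
  node 16: h_left=-1, h_right=-1, diff=0 [OK], height=0
  node 8: h_left=0, h_right=0, diff=0 [OK], height=1
  node 31: h_left=-1, h_right=-1, diff=0 [OK], height=0
  node 48: h_left=-1, h_right=-1, diff=0 [OK], height=0
  node 45: h_left=0, h_right=0, diff=0 [OK], height=1
  node 28: h_left=1, h_right=1, diff=0 [OK], height=2
All nodes satisfy the balance condition.
Result: Balanced


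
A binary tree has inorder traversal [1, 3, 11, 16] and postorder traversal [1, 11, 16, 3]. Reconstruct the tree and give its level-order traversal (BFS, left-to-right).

Inorder:   [1, 3, 11, 16]
Postorder: [1, 11, 16, 3]
Algorithm: postorder visits root last, so walk postorder right-to-left;
each value is the root of the current inorder slice — split it at that
value, recurse on the right subtree first, then the left.
Recursive splits:
  root=3; inorder splits into left=[1], right=[11, 16]
  root=16; inorder splits into left=[11], right=[]
  root=11; inorder splits into left=[], right=[]
  root=1; inorder splits into left=[], right=[]
Reconstructed level-order: [3, 1, 16, 11]


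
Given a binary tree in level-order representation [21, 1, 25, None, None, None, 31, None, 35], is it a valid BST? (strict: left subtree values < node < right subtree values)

Level-order array: [21, 1, 25, None, None, None, 31, None, 35]
Validate using subtree bounds (lo, hi): at each node, require lo < value < hi,
then recurse left with hi=value and right with lo=value.
Preorder trace (stopping at first violation):
  at node 21 with bounds (-inf, +inf): OK
  at node 1 with bounds (-inf, 21): OK
  at node 25 with bounds (21, +inf): OK
  at node 31 with bounds (25, +inf): OK
  at node 35 with bounds (31, +inf): OK
No violation found at any node.
Result: Valid BST


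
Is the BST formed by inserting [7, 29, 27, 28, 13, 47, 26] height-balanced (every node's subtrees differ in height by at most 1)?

Tree (level-order array): [7, None, 29, 27, 47, 13, 28, None, None, None, 26]
Definition: a tree is height-balanced if, at every node, |h(left) - h(right)| <= 1 (empty subtree has height -1).
Bottom-up per-node check:
  node 26: h_left=-1, h_right=-1, diff=0 [OK], height=0
  node 13: h_left=-1, h_right=0, diff=1 [OK], height=1
  node 28: h_left=-1, h_right=-1, diff=0 [OK], height=0
  node 27: h_left=1, h_right=0, diff=1 [OK], height=2
  node 47: h_left=-1, h_right=-1, diff=0 [OK], height=0
  node 29: h_left=2, h_right=0, diff=2 [FAIL (|2-0|=2 > 1)], height=3
  node 7: h_left=-1, h_right=3, diff=4 [FAIL (|-1-3|=4 > 1)], height=4
Node 29 violates the condition: |2 - 0| = 2 > 1.
Result: Not balanced


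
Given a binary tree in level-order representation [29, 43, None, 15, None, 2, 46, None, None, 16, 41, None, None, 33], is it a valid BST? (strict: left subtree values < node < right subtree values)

Level-order array: [29, 43, None, 15, None, 2, 46, None, None, 16, 41, None, None, 33]
Validate using subtree bounds (lo, hi): at each node, require lo < value < hi,
then recurse left with hi=value and right with lo=value.
Preorder trace (stopping at first violation):
  at node 29 with bounds (-inf, +inf): OK
  at node 43 with bounds (-inf, 29): VIOLATION
Node 43 violates its bound: not (-inf < 43 < 29).
Result: Not a valid BST


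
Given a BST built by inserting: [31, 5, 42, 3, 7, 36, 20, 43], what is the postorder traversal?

Tree insertion order: [31, 5, 42, 3, 7, 36, 20, 43]
Tree (level-order array): [31, 5, 42, 3, 7, 36, 43, None, None, None, 20]
Postorder traversal: [3, 20, 7, 5, 36, 43, 42, 31]


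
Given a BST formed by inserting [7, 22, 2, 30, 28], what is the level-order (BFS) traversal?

Tree insertion order: [7, 22, 2, 30, 28]
Tree (level-order array): [7, 2, 22, None, None, None, 30, 28]
BFS from the root, enqueuing left then right child of each popped node:
  queue [7] -> pop 7, enqueue [2, 22], visited so far: [7]
  queue [2, 22] -> pop 2, enqueue [none], visited so far: [7, 2]
  queue [22] -> pop 22, enqueue [30], visited so far: [7, 2, 22]
  queue [30] -> pop 30, enqueue [28], visited so far: [7, 2, 22, 30]
  queue [28] -> pop 28, enqueue [none], visited so far: [7, 2, 22, 30, 28]
Result: [7, 2, 22, 30, 28]


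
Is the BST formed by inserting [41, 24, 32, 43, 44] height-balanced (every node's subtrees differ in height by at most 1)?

Tree (level-order array): [41, 24, 43, None, 32, None, 44]
Definition: a tree is height-balanced if, at every node, |h(left) - h(right)| <= 1 (empty subtree has height -1).
Bottom-up per-node check:
  node 32: h_left=-1, h_right=-1, diff=0 [OK], height=0
  node 24: h_left=-1, h_right=0, diff=1 [OK], height=1
  node 44: h_left=-1, h_right=-1, diff=0 [OK], height=0
  node 43: h_left=-1, h_right=0, diff=1 [OK], height=1
  node 41: h_left=1, h_right=1, diff=0 [OK], height=2
All nodes satisfy the balance condition.
Result: Balanced


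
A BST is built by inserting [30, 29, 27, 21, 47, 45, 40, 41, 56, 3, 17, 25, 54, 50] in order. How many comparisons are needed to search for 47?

Search path for 47: 30 -> 47
Found: True
Comparisons: 2


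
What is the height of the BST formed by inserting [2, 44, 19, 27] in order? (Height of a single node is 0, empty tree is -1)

Insertion order: [2, 44, 19, 27]
Tree (level-order array): [2, None, 44, 19, None, None, 27]
Compute height bottom-up (empty subtree = -1):
  height(27) = 1 + max(-1, -1) = 0
  height(19) = 1 + max(-1, 0) = 1
  height(44) = 1 + max(1, -1) = 2
  height(2) = 1 + max(-1, 2) = 3
Height = 3


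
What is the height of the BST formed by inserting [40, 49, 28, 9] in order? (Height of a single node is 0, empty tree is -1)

Insertion order: [40, 49, 28, 9]
Tree (level-order array): [40, 28, 49, 9]
Compute height bottom-up (empty subtree = -1):
  height(9) = 1 + max(-1, -1) = 0
  height(28) = 1 + max(0, -1) = 1
  height(49) = 1 + max(-1, -1) = 0
  height(40) = 1 + max(1, 0) = 2
Height = 2


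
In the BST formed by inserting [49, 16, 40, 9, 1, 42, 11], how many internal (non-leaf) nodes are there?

Tree built from: [49, 16, 40, 9, 1, 42, 11]
Tree (level-order array): [49, 16, None, 9, 40, 1, 11, None, 42]
Rule: An internal node has at least one child.
Per-node child counts:
  node 49: 1 child(ren)
  node 16: 2 child(ren)
  node 9: 2 child(ren)
  node 1: 0 child(ren)
  node 11: 0 child(ren)
  node 40: 1 child(ren)
  node 42: 0 child(ren)
Matching nodes: [49, 16, 9, 40]
Count of internal (non-leaf) nodes: 4


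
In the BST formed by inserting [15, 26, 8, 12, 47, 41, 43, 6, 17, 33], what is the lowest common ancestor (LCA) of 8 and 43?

Tree insertion order: [15, 26, 8, 12, 47, 41, 43, 6, 17, 33]
Tree (level-order array): [15, 8, 26, 6, 12, 17, 47, None, None, None, None, None, None, 41, None, 33, 43]
In a BST, the LCA of p=8, q=43 is the first node v on the
root-to-leaf path with p <= v <= q (go left if both < v, right if both > v).
Walk from root:
  at 15: 8 <= 15 <= 43, this is the LCA
LCA = 15


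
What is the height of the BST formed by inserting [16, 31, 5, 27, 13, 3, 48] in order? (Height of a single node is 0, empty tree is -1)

Insertion order: [16, 31, 5, 27, 13, 3, 48]
Tree (level-order array): [16, 5, 31, 3, 13, 27, 48]
Compute height bottom-up (empty subtree = -1):
  height(3) = 1 + max(-1, -1) = 0
  height(13) = 1 + max(-1, -1) = 0
  height(5) = 1 + max(0, 0) = 1
  height(27) = 1 + max(-1, -1) = 0
  height(48) = 1 + max(-1, -1) = 0
  height(31) = 1 + max(0, 0) = 1
  height(16) = 1 + max(1, 1) = 2
Height = 2


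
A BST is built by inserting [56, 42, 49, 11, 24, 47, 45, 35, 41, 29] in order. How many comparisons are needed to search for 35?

Search path for 35: 56 -> 42 -> 11 -> 24 -> 35
Found: True
Comparisons: 5


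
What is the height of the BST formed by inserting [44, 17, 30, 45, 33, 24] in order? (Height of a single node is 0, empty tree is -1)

Insertion order: [44, 17, 30, 45, 33, 24]
Tree (level-order array): [44, 17, 45, None, 30, None, None, 24, 33]
Compute height bottom-up (empty subtree = -1):
  height(24) = 1 + max(-1, -1) = 0
  height(33) = 1 + max(-1, -1) = 0
  height(30) = 1 + max(0, 0) = 1
  height(17) = 1 + max(-1, 1) = 2
  height(45) = 1 + max(-1, -1) = 0
  height(44) = 1 + max(2, 0) = 3
Height = 3


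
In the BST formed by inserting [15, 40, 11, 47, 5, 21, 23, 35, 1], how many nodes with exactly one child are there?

Tree built from: [15, 40, 11, 47, 5, 21, 23, 35, 1]
Tree (level-order array): [15, 11, 40, 5, None, 21, 47, 1, None, None, 23, None, None, None, None, None, 35]
Rule: These are nodes with exactly 1 non-null child.
Per-node child counts:
  node 15: 2 child(ren)
  node 11: 1 child(ren)
  node 5: 1 child(ren)
  node 1: 0 child(ren)
  node 40: 2 child(ren)
  node 21: 1 child(ren)
  node 23: 1 child(ren)
  node 35: 0 child(ren)
  node 47: 0 child(ren)
Matching nodes: [11, 5, 21, 23]
Count of nodes with exactly one child: 4


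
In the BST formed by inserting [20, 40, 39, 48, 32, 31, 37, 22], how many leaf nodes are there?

Tree built from: [20, 40, 39, 48, 32, 31, 37, 22]
Tree (level-order array): [20, None, 40, 39, 48, 32, None, None, None, 31, 37, 22]
Rule: A leaf has 0 children.
Per-node child counts:
  node 20: 1 child(ren)
  node 40: 2 child(ren)
  node 39: 1 child(ren)
  node 32: 2 child(ren)
  node 31: 1 child(ren)
  node 22: 0 child(ren)
  node 37: 0 child(ren)
  node 48: 0 child(ren)
Matching nodes: [22, 37, 48]
Count of leaf nodes: 3


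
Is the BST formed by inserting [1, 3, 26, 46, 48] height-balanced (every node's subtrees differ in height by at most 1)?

Tree (level-order array): [1, None, 3, None, 26, None, 46, None, 48]
Definition: a tree is height-balanced if, at every node, |h(left) - h(right)| <= 1 (empty subtree has height -1).
Bottom-up per-node check:
  node 48: h_left=-1, h_right=-1, diff=0 [OK], height=0
  node 46: h_left=-1, h_right=0, diff=1 [OK], height=1
  node 26: h_left=-1, h_right=1, diff=2 [FAIL (|-1-1|=2 > 1)], height=2
  node 3: h_left=-1, h_right=2, diff=3 [FAIL (|-1-2|=3 > 1)], height=3
  node 1: h_left=-1, h_right=3, diff=4 [FAIL (|-1-3|=4 > 1)], height=4
Node 26 violates the condition: |-1 - 1| = 2 > 1.
Result: Not balanced


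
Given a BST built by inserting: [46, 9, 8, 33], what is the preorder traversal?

Tree insertion order: [46, 9, 8, 33]
Tree (level-order array): [46, 9, None, 8, 33]
Preorder traversal: [46, 9, 8, 33]


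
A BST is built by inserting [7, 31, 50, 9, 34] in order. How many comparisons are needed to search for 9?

Search path for 9: 7 -> 31 -> 9
Found: True
Comparisons: 3


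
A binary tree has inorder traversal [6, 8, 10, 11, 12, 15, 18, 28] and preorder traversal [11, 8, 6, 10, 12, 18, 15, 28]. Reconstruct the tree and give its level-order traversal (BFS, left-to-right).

Inorder:  [6, 8, 10, 11, 12, 15, 18, 28]
Preorder: [11, 8, 6, 10, 12, 18, 15, 28]
Algorithm: preorder visits root first, so consume preorder in order;
for each root, split the current inorder slice at that value into
left-subtree inorder and right-subtree inorder, then recurse.
Recursive splits:
  root=11; inorder splits into left=[6, 8, 10], right=[12, 15, 18, 28]
  root=8; inorder splits into left=[6], right=[10]
  root=6; inorder splits into left=[], right=[]
  root=10; inorder splits into left=[], right=[]
  root=12; inorder splits into left=[], right=[15, 18, 28]
  root=18; inorder splits into left=[15], right=[28]
  root=15; inorder splits into left=[], right=[]
  root=28; inorder splits into left=[], right=[]
Reconstructed level-order: [11, 8, 12, 6, 10, 18, 15, 28]


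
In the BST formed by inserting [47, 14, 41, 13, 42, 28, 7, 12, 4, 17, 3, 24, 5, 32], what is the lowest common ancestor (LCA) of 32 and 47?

Tree insertion order: [47, 14, 41, 13, 42, 28, 7, 12, 4, 17, 3, 24, 5, 32]
Tree (level-order array): [47, 14, None, 13, 41, 7, None, 28, 42, 4, 12, 17, 32, None, None, 3, 5, None, None, None, 24]
In a BST, the LCA of p=32, q=47 is the first node v on the
root-to-leaf path with p <= v <= q (go left if both < v, right if both > v).
Walk from root:
  at 47: 32 <= 47 <= 47, this is the LCA
LCA = 47


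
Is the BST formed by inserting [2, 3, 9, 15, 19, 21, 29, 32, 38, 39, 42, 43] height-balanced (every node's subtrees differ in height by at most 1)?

Tree (level-order array): [2, None, 3, None, 9, None, 15, None, 19, None, 21, None, 29, None, 32, None, 38, None, 39, None, 42, None, 43]
Definition: a tree is height-balanced if, at every node, |h(left) - h(right)| <= 1 (empty subtree has height -1).
Bottom-up per-node check:
  node 43: h_left=-1, h_right=-1, diff=0 [OK], height=0
  node 42: h_left=-1, h_right=0, diff=1 [OK], height=1
  node 39: h_left=-1, h_right=1, diff=2 [FAIL (|-1-1|=2 > 1)], height=2
  node 38: h_left=-1, h_right=2, diff=3 [FAIL (|-1-2|=3 > 1)], height=3
  node 32: h_left=-1, h_right=3, diff=4 [FAIL (|-1-3|=4 > 1)], height=4
  node 29: h_left=-1, h_right=4, diff=5 [FAIL (|-1-4|=5 > 1)], height=5
  node 21: h_left=-1, h_right=5, diff=6 [FAIL (|-1-5|=6 > 1)], height=6
  node 19: h_left=-1, h_right=6, diff=7 [FAIL (|-1-6|=7 > 1)], height=7
  node 15: h_left=-1, h_right=7, diff=8 [FAIL (|-1-7|=8 > 1)], height=8
  node 9: h_left=-1, h_right=8, diff=9 [FAIL (|-1-8|=9 > 1)], height=9
  node 3: h_left=-1, h_right=9, diff=10 [FAIL (|-1-9|=10 > 1)], height=10
  node 2: h_left=-1, h_right=10, diff=11 [FAIL (|-1-10|=11 > 1)], height=11
Node 39 violates the condition: |-1 - 1| = 2 > 1.
Result: Not balanced


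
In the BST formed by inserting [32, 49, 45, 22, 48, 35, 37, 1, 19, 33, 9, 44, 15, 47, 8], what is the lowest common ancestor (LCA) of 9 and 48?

Tree insertion order: [32, 49, 45, 22, 48, 35, 37, 1, 19, 33, 9, 44, 15, 47, 8]
Tree (level-order array): [32, 22, 49, 1, None, 45, None, None, 19, 35, 48, 9, None, 33, 37, 47, None, 8, 15, None, None, None, 44]
In a BST, the LCA of p=9, q=48 is the first node v on the
root-to-leaf path with p <= v <= q (go left if both < v, right if both > v).
Walk from root:
  at 32: 9 <= 32 <= 48, this is the LCA
LCA = 32


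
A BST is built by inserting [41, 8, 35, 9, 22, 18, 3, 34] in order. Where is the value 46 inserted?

Starting tree (level order): [41, 8, None, 3, 35, None, None, 9, None, None, 22, 18, 34]
Insertion path: 41
Result: insert 46 as right child of 41
Final tree (level order): [41, 8, 46, 3, 35, None, None, None, None, 9, None, None, 22, 18, 34]


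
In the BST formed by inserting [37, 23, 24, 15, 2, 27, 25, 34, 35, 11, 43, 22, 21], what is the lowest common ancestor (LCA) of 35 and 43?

Tree insertion order: [37, 23, 24, 15, 2, 27, 25, 34, 35, 11, 43, 22, 21]
Tree (level-order array): [37, 23, 43, 15, 24, None, None, 2, 22, None, 27, None, 11, 21, None, 25, 34, None, None, None, None, None, None, None, 35]
In a BST, the LCA of p=35, q=43 is the first node v on the
root-to-leaf path with p <= v <= q (go left if both < v, right if both > v).
Walk from root:
  at 37: 35 <= 37 <= 43, this is the LCA
LCA = 37


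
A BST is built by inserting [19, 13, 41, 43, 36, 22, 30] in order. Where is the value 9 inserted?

Starting tree (level order): [19, 13, 41, None, None, 36, 43, 22, None, None, None, None, 30]
Insertion path: 19 -> 13
Result: insert 9 as left child of 13
Final tree (level order): [19, 13, 41, 9, None, 36, 43, None, None, 22, None, None, None, None, 30]


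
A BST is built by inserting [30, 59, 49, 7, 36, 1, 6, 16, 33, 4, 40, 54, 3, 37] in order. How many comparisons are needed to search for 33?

Search path for 33: 30 -> 59 -> 49 -> 36 -> 33
Found: True
Comparisons: 5


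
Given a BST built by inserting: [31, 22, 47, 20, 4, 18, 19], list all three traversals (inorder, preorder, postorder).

Tree insertion order: [31, 22, 47, 20, 4, 18, 19]
Tree (level-order array): [31, 22, 47, 20, None, None, None, 4, None, None, 18, None, 19]
Inorder (L, root, R): [4, 18, 19, 20, 22, 31, 47]
Preorder (root, L, R): [31, 22, 20, 4, 18, 19, 47]
Postorder (L, R, root): [19, 18, 4, 20, 22, 47, 31]


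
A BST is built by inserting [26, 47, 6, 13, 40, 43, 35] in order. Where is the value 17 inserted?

Starting tree (level order): [26, 6, 47, None, 13, 40, None, None, None, 35, 43]
Insertion path: 26 -> 6 -> 13
Result: insert 17 as right child of 13
Final tree (level order): [26, 6, 47, None, 13, 40, None, None, 17, 35, 43]


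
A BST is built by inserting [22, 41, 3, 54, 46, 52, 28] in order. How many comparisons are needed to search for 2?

Search path for 2: 22 -> 3
Found: False
Comparisons: 2


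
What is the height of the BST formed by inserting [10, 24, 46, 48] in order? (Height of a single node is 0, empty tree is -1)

Insertion order: [10, 24, 46, 48]
Tree (level-order array): [10, None, 24, None, 46, None, 48]
Compute height bottom-up (empty subtree = -1):
  height(48) = 1 + max(-1, -1) = 0
  height(46) = 1 + max(-1, 0) = 1
  height(24) = 1 + max(-1, 1) = 2
  height(10) = 1 + max(-1, 2) = 3
Height = 3


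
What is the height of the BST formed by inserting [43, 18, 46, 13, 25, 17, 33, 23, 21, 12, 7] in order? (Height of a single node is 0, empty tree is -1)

Insertion order: [43, 18, 46, 13, 25, 17, 33, 23, 21, 12, 7]
Tree (level-order array): [43, 18, 46, 13, 25, None, None, 12, 17, 23, 33, 7, None, None, None, 21]
Compute height bottom-up (empty subtree = -1):
  height(7) = 1 + max(-1, -1) = 0
  height(12) = 1 + max(0, -1) = 1
  height(17) = 1 + max(-1, -1) = 0
  height(13) = 1 + max(1, 0) = 2
  height(21) = 1 + max(-1, -1) = 0
  height(23) = 1 + max(0, -1) = 1
  height(33) = 1 + max(-1, -1) = 0
  height(25) = 1 + max(1, 0) = 2
  height(18) = 1 + max(2, 2) = 3
  height(46) = 1 + max(-1, -1) = 0
  height(43) = 1 + max(3, 0) = 4
Height = 4


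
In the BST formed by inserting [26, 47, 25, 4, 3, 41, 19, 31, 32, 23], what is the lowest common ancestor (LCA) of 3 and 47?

Tree insertion order: [26, 47, 25, 4, 3, 41, 19, 31, 32, 23]
Tree (level-order array): [26, 25, 47, 4, None, 41, None, 3, 19, 31, None, None, None, None, 23, None, 32]
In a BST, the LCA of p=3, q=47 is the first node v on the
root-to-leaf path with p <= v <= q (go left if both < v, right if both > v).
Walk from root:
  at 26: 3 <= 26 <= 47, this is the LCA
LCA = 26


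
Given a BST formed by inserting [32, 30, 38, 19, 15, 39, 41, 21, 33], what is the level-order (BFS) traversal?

Tree insertion order: [32, 30, 38, 19, 15, 39, 41, 21, 33]
Tree (level-order array): [32, 30, 38, 19, None, 33, 39, 15, 21, None, None, None, 41]
BFS from the root, enqueuing left then right child of each popped node:
  queue [32] -> pop 32, enqueue [30, 38], visited so far: [32]
  queue [30, 38] -> pop 30, enqueue [19], visited so far: [32, 30]
  queue [38, 19] -> pop 38, enqueue [33, 39], visited so far: [32, 30, 38]
  queue [19, 33, 39] -> pop 19, enqueue [15, 21], visited so far: [32, 30, 38, 19]
  queue [33, 39, 15, 21] -> pop 33, enqueue [none], visited so far: [32, 30, 38, 19, 33]
  queue [39, 15, 21] -> pop 39, enqueue [41], visited so far: [32, 30, 38, 19, 33, 39]
  queue [15, 21, 41] -> pop 15, enqueue [none], visited so far: [32, 30, 38, 19, 33, 39, 15]
  queue [21, 41] -> pop 21, enqueue [none], visited so far: [32, 30, 38, 19, 33, 39, 15, 21]
  queue [41] -> pop 41, enqueue [none], visited so far: [32, 30, 38, 19, 33, 39, 15, 21, 41]
Result: [32, 30, 38, 19, 33, 39, 15, 21, 41]


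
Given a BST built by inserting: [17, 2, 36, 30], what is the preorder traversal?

Tree insertion order: [17, 2, 36, 30]
Tree (level-order array): [17, 2, 36, None, None, 30]
Preorder traversal: [17, 2, 36, 30]


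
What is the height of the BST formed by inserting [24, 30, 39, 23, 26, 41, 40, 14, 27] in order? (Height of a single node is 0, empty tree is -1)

Insertion order: [24, 30, 39, 23, 26, 41, 40, 14, 27]
Tree (level-order array): [24, 23, 30, 14, None, 26, 39, None, None, None, 27, None, 41, None, None, 40]
Compute height bottom-up (empty subtree = -1):
  height(14) = 1 + max(-1, -1) = 0
  height(23) = 1 + max(0, -1) = 1
  height(27) = 1 + max(-1, -1) = 0
  height(26) = 1 + max(-1, 0) = 1
  height(40) = 1 + max(-1, -1) = 0
  height(41) = 1 + max(0, -1) = 1
  height(39) = 1 + max(-1, 1) = 2
  height(30) = 1 + max(1, 2) = 3
  height(24) = 1 + max(1, 3) = 4
Height = 4


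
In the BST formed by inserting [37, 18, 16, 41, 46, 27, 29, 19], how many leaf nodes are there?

Tree built from: [37, 18, 16, 41, 46, 27, 29, 19]
Tree (level-order array): [37, 18, 41, 16, 27, None, 46, None, None, 19, 29]
Rule: A leaf has 0 children.
Per-node child counts:
  node 37: 2 child(ren)
  node 18: 2 child(ren)
  node 16: 0 child(ren)
  node 27: 2 child(ren)
  node 19: 0 child(ren)
  node 29: 0 child(ren)
  node 41: 1 child(ren)
  node 46: 0 child(ren)
Matching nodes: [16, 19, 29, 46]
Count of leaf nodes: 4


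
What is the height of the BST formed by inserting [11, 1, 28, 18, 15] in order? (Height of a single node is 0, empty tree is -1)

Insertion order: [11, 1, 28, 18, 15]
Tree (level-order array): [11, 1, 28, None, None, 18, None, 15]
Compute height bottom-up (empty subtree = -1):
  height(1) = 1 + max(-1, -1) = 0
  height(15) = 1 + max(-1, -1) = 0
  height(18) = 1 + max(0, -1) = 1
  height(28) = 1 + max(1, -1) = 2
  height(11) = 1 + max(0, 2) = 3
Height = 3


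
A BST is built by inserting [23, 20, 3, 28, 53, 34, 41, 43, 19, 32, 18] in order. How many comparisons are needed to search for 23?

Search path for 23: 23
Found: True
Comparisons: 1


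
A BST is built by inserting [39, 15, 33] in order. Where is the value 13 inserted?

Starting tree (level order): [39, 15, None, None, 33]
Insertion path: 39 -> 15
Result: insert 13 as left child of 15
Final tree (level order): [39, 15, None, 13, 33]


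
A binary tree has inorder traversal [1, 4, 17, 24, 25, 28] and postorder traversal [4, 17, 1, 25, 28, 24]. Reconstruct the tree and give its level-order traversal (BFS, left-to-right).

Inorder:   [1, 4, 17, 24, 25, 28]
Postorder: [4, 17, 1, 25, 28, 24]
Algorithm: postorder visits root last, so walk postorder right-to-left;
each value is the root of the current inorder slice — split it at that
value, recurse on the right subtree first, then the left.
Recursive splits:
  root=24; inorder splits into left=[1, 4, 17], right=[25, 28]
  root=28; inorder splits into left=[25], right=[]
  root=25; inorder splits into left=[], right=[]
  root=1; inorder splits into left=[], right=[4, 17]
  root=17; inorder splits into left=[4], right=[]
  root=4; inorder splits into left=[], right=[]
Reconstructed level-order: [24, 1, 28, 17, 25, 4]


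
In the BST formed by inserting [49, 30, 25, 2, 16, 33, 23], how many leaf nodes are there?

Tree built from: [49, 30, 25, 2, 16, 33, 23]
Tree (level-order array): [49, 30, None, 25, 33, 2, None, None, None, None, 16, None, 23]
Rule: A leaf has 0 children.
Per-node child counts:
  node 49: 1 child(ren)
  node 30: 2 child(ren)
  node 25: 1 child(ren)
  node 2: 1 child(ren)
  node 16: 1 child(ren)
  node 23: 0 child(ren)
  node 33: 0 child(ren)
Matching nodes: [23, 33]
Count of leaf nodes: 2


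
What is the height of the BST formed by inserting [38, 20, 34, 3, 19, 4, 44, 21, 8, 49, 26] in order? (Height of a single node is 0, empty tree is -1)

Insertion order: [38, 20, 34, 3, 19, 4, 44, 21, 8, 49, 26]
Tree (level-order array): [38, 20, 44, 3, 34, None, 49, None, 19, 21, None, None, None, 4, None, None, 26, None, 8]
Compute height bottom-up (empty subtree = -1):
  height(8) = 1 + max(-1, -1) = 0
  height(4) = 1 + max(-1, 0) = 1
  height(19) = 1 + max(1, -1) = 2
  height(3) = 1 + max(-1, 2) = 3
  height(26) = 1 + max(-1, -1) = 0
  height(21) = 1 + max(-1, 0) = 1
  height(34) = 1 + max(1, -1) = 2
  height(20) = 1 + max(3, 2) = 4
  height(49) = 1 + max(-1, -1) = 0
  height(44) = 1 + max(-1, 0) = 1
  height(38) = 1 + max(4, 1) = 5
Height = 5


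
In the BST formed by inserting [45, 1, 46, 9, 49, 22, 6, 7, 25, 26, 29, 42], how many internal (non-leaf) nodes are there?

Tree built from: [45, 1, 46, 9, 49, 22, 6, 7, 25, 26, 29, 42]
Tree (level-order array): [45, 1, 46, None, 9, None, 49, 6, 22, None, None, None, 7, None, 25, None, None, None, 26, None, 29, None, 42]
Rule: An internal node has at least one child.
Per-node child counts:
  node 45: 2 child(ren)
  node 1: 1 child(ren)
  node 9: 2 child(ren)
  node 6: 1 child(ren)
  node 7: 0 child(ren)
  node 22: 1 child(ren)
  node 25: 1 child(ren)
  node 26: 1 child(ren)
  node 29: 1 child(ren)
  node 42: 0 child(ren)
  node 46: 1 child(ren)
  node 49: 0 child(ren)
Matching nodes: [45, 1, 9, 6, 22, 25, 26, 29, 46]
Count of internal (non-leaf) nodes: 9
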